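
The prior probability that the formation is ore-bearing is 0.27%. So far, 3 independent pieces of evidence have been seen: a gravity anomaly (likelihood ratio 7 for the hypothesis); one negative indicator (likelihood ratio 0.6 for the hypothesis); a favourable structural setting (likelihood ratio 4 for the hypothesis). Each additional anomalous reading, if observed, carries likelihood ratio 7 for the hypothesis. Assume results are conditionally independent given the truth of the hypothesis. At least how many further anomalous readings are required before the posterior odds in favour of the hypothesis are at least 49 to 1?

Prior odds = 0.0027/0.9973 = 27/9973.
Combined Bayes factor of the evidence already in hand = 7 × 0.6 × 4 = 16.8.
Odds after that evidence = (27/9973) × 16.8 = 2268/49865.
Target odds = 49.
Need 7ⁿ ≥ 49 ÷ (2268/49865) = 349055/324.
7³ = 343 falls short of 349055/324 but 7⁴ = 2401 reaches it, so n = 4.

4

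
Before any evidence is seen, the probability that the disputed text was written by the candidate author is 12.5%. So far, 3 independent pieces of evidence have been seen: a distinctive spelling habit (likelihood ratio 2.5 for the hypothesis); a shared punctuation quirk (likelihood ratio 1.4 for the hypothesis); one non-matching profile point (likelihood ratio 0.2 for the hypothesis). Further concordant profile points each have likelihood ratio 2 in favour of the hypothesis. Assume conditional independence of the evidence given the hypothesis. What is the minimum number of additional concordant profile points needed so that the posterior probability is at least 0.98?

9

Prior odds = 0.125/0.875 = 1/7.
Combined Bayes factor of the evidence already in hand = 2.5 × 1.4 × 0.2 = 0.7.
Odds after that evidence = (1/7) × 0.7 = 0.1.
Target odds = 0.98/0.02 = 49.
Need 2ⁿ ≥ 49 ÷ 0.1 = 490.
2⁸ = 256 falls short of 490 but 2⁹ = 512 reaches it, so n = 9.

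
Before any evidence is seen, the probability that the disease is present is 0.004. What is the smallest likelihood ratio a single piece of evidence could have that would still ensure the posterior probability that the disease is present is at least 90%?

2241

Prior odds = 0.004/0.996 = 1/249.
Target odds = 0.9/0.1 = 9.
Required Bayes factor = 9 ÷ (1/249) = 2241.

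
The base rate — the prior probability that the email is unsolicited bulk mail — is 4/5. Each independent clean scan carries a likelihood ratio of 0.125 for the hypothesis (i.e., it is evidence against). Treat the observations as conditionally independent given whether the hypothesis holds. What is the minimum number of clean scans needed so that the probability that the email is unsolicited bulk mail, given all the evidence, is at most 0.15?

Prior odds: 0.8 ÷ 0.2 = 4.
Likelihood ratio per clean scan = 0.125.
Target posterior odds = 0.15/0.85 = 3/17.
Require 0.125ⁿ ≤ 3/17 ÷ 4 = 3/68.
0.125¹ = 0.125 is still above 3/68 but 0.125² = 0.015625 is at or below it, so n = 2.

2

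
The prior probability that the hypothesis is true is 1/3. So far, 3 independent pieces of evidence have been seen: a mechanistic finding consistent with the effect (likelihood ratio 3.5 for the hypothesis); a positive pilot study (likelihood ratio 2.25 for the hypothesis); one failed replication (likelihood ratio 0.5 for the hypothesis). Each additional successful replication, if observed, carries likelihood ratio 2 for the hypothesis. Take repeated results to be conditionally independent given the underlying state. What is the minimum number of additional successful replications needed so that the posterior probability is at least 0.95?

Prior odds = (1/3)/(2/3) = 0.5.
Combined Bayes factor of the evidence already in hand = 3.5 × 2.25 × 0.5 = 3.9375.
Odds after that evidence = 0.5 × 3.9375 = 1.96875.
Target odds = 0.95/0.05 = 19.
Need 2ⁿ ≥ 19 ÷ 1.96875 = 608/63.
2³ = 8 falls short of 608/63 but 2⁴ = 16 reaches it, so n = 4.

4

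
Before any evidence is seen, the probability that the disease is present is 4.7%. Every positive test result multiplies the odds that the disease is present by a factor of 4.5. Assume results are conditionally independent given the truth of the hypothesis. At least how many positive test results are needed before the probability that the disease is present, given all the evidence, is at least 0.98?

5

Prior odds: 0.047 ÷ 0.953 = 47/953.
Likelihood ratio per positive test result = 4.5.
Target posterior odds = 0.98/0.02 = 49.
Need (47/953) × 4.5ⁿ ≥ 49, i.e. 4.5ⁿ ≥ 46697/47.
4.5⁴ = 410.0625 falls short of 46697/47 but 4.5⁵ = 1845.28125 reaches it, so n = 5.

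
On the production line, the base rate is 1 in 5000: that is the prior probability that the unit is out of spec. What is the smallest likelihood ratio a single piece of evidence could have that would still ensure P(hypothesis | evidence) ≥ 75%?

Prior odds = 0.0002/0.9998 = 1/4999.
Target odds = 0.75/0.25 = 3.
Required Bayes factor = 3 ÷ (1/4999) = 14997.

14997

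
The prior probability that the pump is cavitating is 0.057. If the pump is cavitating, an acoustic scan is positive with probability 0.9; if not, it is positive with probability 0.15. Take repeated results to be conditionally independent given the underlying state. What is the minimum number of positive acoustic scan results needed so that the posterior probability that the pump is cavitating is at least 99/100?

Prior odds = 0.057/0.943 = 57/943.
Likelihood ratio of a positive = 0.9/0.15 = 6.
Target odds: 0.99 ÷ 0.01 = 99.
Require 6ⁿ ≥ 99 ÷ (57/943) = 31119/19.
6⁴ = 1296 falls short of 31119/19 but 6⁵ = 7776 reaches it, so n = 5.

5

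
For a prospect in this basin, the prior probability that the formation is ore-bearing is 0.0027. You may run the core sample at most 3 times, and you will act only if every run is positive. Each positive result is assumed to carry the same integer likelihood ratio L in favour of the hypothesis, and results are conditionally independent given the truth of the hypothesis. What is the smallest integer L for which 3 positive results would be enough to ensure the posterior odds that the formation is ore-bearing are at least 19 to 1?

Prior odds = 0.0027/0.9973 = 27/9973.
Target odds = 19.
Need L³ ≥ 19 ÷ (27/9973) = 189487/27.
19³ = 6859 < 189487/27 ≤ 8000 = 20³, so L = 20.

20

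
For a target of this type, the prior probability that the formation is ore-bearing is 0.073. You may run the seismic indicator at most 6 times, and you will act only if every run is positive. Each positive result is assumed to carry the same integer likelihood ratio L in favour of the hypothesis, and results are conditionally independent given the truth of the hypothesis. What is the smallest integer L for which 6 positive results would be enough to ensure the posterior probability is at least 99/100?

4

Prior odds = 0.073/0.927 = 73/927.
Target odds = 0.99/0.01 = 99.
Need L⁶ ≥ 99 ÷ (73/927) = 91773/73.
3⁶ = 729 < 91773/73 ≤ 4096 = 4⁶, so L = 4.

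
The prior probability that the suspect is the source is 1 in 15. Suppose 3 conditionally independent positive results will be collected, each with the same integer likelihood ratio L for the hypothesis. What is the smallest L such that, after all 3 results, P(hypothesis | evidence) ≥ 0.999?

Prior odds = (1/15)/(14/15) = 1/14.
Target odds = 0.999/0.001 = 999.
Need L³ ≥ 999 ÷ (1/14) = 13986.
24³ = 13824 < 13986 ≤ 15625 = 25³, so L = 25.

25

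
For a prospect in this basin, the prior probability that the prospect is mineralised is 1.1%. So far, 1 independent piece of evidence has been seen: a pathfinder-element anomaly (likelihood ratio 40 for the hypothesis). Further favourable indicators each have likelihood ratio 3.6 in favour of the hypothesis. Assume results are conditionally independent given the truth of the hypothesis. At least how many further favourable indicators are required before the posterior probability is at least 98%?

4

Prior odds = 0.011/0.989 = 11/989.
Bayes factor of the evidence already in hand = 40.
Odds after that evidence = (11/989) × 40 = 440/989.
Target odds = 0.98/0.02 = 49.
Need 3.6ⁿ ≥ 49 ÷ (440/989) = 48461/440.
3.6³ = 46.656 falls short of 48461/440 but 3.6⁴ = 167.9616 reaches it, so n = 4.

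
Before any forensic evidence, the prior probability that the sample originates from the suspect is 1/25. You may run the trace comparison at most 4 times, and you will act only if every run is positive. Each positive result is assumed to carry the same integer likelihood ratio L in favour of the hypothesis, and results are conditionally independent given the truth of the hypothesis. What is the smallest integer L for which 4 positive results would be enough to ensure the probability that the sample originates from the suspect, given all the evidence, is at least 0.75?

3

Prior odds = 0.04/0.96 = 1/24.
Target odds = 0.75/0.25 = 3.
Need L⁴ ≥ 3 ÷ (1/24) = 72.
2⁴ = 16 < 72 ≤ 81 = 3⁴, so L = 3.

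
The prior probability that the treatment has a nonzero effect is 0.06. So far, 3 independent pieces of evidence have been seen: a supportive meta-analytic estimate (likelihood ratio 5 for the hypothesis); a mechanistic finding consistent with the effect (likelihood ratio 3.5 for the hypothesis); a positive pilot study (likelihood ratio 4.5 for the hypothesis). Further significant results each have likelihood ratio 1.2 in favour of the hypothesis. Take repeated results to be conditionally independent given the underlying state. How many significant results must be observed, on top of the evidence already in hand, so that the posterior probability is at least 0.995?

Prior odds = 0.06/0.94 = 3/47.
Combined Bayes factor of the evidence already in hand = 5 × 3.5 × 4.5 = 78.75.
Odds after that evidence = (3/47) × 78.75 = 945/188.
Target odds = 0.995/0.005 = 199.
Need 1.2ⁿ ≥ 199 ÷ (945/188) = 37412/945.
1.2²⁰ ≈38.3376 falls short of 37412/945 but 1.2²¹ ≈46.0051 reaches it, so n = 21.

21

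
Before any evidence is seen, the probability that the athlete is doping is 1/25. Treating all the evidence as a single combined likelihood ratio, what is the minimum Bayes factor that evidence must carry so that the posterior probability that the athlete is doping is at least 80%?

Prior odds = 0.04/0.96 = 1/24.
Target odds = 0.8/0.2 = 4.
Required Bayes factor = 4 ÷ (1/24) = 96.

96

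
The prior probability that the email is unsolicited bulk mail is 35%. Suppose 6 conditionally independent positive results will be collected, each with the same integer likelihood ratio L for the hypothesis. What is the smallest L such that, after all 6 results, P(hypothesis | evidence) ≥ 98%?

3

Prior odds = 0.35/0.65 = 7/13.
Target odds = 0.98/0.02 = 49.
Need L⁶ ≥ 49 ÷ (7/13) = 91.
2⁶ = 64 < 91 ≤ 729 = 3⁶, so L = 3.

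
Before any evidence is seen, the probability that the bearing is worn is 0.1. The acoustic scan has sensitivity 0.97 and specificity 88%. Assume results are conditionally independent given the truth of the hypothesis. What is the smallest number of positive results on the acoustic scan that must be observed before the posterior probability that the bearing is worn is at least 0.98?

3

Prior odds: 0.1 ÷ 0.9 = 1/9.
False-positive rate = 1 − 0.88 = 0.12; likelihood ratio of a positive = 0.97/0.12 = 97/12.
Target odds: 0.98 ÷ 0.02 = 49.
Need (1/9) × (97/12)ⁿ ≥ 49, i.e. (97/12)ⁿ ≥ 441.
(97/12)² = 9409/144 falls short of 441 but (97/12)³ = 912673/1728 reaches it, so n = 3.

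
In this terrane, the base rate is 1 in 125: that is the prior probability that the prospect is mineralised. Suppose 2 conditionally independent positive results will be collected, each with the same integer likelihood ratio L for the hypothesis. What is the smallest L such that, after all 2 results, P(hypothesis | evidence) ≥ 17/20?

27

Prior odds = 0.008/0.992 = 1/124.
Target odds = 0.85/0.15 = 17/3.
Need L² ≥ 17/3 ÷ (1/124) = 2108/3.
26² = 676 < 2108/3 ≤ 729 = 27², so L = 27.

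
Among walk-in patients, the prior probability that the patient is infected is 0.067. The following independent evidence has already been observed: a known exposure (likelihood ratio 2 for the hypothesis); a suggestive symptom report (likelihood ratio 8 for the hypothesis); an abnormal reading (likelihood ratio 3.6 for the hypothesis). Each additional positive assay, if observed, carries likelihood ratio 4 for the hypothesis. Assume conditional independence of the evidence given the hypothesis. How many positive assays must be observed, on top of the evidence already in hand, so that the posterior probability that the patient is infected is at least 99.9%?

4

Prior odds = 0.067/0.933 = 67/933.
Combined Bayes factor of the evidence already in hand = 2 × 8 × 3.6 = 57.6.
Odds after that evidence = (67/933) × 57.6 = 6432/1555.
Target odds = 0.999/0.001 = 999.
Need 4ⁿ ≥ 999 ÷ (6432/1555) = 517815/2144.
4³ = 64 falls short of 517815/2144 but 4⁴ = 256 reaches it, so n = 4.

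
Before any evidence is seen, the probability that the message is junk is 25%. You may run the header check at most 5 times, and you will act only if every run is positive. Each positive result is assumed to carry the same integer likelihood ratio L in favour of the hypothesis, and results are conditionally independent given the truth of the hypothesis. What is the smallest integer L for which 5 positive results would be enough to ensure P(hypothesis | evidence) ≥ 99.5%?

Prior odds = 0.25/0.75 = 1/3.
Target odds = 0.995/0.005 = 199.
Need L⁵ ≥ 199 ÷ (1/3) = 597.
3⁵ = 243 < 597 ≤ 1024 = 4⁵, so L = 4.

4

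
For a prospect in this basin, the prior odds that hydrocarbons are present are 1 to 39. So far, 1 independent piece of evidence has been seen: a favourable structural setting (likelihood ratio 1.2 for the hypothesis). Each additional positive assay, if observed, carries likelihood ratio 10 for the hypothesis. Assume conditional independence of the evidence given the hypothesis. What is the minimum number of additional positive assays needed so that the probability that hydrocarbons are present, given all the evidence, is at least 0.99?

Prior odds = 1/39.
Bayes factor of the evidence already in hand = 1.2.
Odds after that evidence = (1/39) × 1.2 = 2/65.
Target odds = 0.99/0.01 = 99.
Need 10ⁿ ≥ 99 ÷ (2/65) = 3217.5.
10³ = 1000 falls short of 3217.5 but 10⁴ = 10000 reaches it, so n = 4.

4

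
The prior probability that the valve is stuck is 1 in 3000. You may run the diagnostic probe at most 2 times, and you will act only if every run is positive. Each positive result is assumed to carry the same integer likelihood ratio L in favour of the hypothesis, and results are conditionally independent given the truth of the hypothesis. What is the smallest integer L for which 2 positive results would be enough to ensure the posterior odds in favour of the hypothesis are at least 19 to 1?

Prior odds = (1/3000)/(2999/3000) = 1/2999.
Target odds = 19.
Need L² ≥ 19 ÷ (1/2999) = 56981.
238² = 56644 < 56981 ≤ 57121 = 239², so L = 239.

239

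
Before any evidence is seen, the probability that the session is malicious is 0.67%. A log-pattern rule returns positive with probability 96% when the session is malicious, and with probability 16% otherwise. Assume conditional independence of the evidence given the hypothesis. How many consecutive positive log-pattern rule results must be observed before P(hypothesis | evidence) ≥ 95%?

5

Prior odds = 0.0067/0.9933 = 67/9933.
Likelihood ratio of a positive result = 0.96/0.16 = 6.
Target posterior odds = 0.95/0.05 = 19.
Need (67/9933) × 6ⁿ ≥ 19, i.e. 6ⁿ ≥ 188727/67.
6⁴ = 1296 falls short of 188727/67 but 6⁵ = 7776 reaches it, so n = 5.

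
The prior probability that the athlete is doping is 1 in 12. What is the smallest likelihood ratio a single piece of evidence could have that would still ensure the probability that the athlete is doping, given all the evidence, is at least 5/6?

55

Prior odds = (1/12)/(11/12) = 1/11.
Target odds = (5/6)/(1/6) = 5.
Required Bayes factor = 5 ÷ (1/11) = 55.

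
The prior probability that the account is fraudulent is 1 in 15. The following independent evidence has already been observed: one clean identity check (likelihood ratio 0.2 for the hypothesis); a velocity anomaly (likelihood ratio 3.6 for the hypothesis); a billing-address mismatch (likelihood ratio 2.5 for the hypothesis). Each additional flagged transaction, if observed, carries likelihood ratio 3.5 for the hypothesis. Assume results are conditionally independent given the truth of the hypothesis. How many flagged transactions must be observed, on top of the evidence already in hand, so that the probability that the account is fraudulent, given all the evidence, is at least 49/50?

Prior odds = (1/15)/(14/15) = 1/14.
Combined Bayes factor of the evidence already in hand = 0.2 × 3.6 × 2.5 = 1.8.
Odds after that evidence = (1/14) × 1.8 = 9/70.
Target odds = 0.98/0.02 = 49.
Need 3.5ⁿ ≥ 49 ÷ (9/70) = 3430/9.
3.5⁴ = 150.0625 falls short of 3430/9 but 3.5⁵ = 525.21875 reaches it, so n = 5.

5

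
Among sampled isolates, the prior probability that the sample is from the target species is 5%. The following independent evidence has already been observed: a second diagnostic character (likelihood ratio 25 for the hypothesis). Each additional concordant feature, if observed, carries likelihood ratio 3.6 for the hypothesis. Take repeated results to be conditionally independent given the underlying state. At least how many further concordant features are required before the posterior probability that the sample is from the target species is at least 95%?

Prior odds = 0.05/0.95 = 1/19.
Bayes factor of the evidence already in hand = 25.
Odds after that evidence = (1/19) × 25 = 25/19.
Target odds = 0.95/0.05 = 19.
Need 3.6ⁿ ≥ 19 ÷ (25/19) = 14.44.
3.6² = 12.96 falls short of 14.44 but 3.6³ = 46.656 reaches it, so n = 3.

3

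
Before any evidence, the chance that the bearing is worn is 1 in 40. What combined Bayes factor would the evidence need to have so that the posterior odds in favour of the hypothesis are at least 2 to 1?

78

Prior odds = 0.025/0.975 = 1/39.
Target odds = 2.
Required Bayes factor = 2 ÷ (1/39) = 78.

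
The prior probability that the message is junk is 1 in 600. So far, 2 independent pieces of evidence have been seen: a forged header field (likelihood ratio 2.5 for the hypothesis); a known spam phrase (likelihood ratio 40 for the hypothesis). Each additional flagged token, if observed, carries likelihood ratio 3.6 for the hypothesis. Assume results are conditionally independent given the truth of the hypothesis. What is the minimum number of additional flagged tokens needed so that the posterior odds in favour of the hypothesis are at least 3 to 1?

Prior odds = (1/600)/(599/600) = 1/599.
Combined Bayes factor of the evidence already in hand = 2.5 × 40 = 100.
Odds after that evidence = (1/599) × 100 = 100/599.
Target odds = 3.
Need 3.6ⁿ ≥ 3 ÷ (100/599) = 17.97.
3.6² = 12.96 falls short of 17.97 but 3.6³ = 46.656 reaches it, so n = 3.

3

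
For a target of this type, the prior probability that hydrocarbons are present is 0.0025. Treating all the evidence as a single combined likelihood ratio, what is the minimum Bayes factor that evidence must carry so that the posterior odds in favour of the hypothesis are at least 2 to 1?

798

Prior odds = 0.0025/0.9975 = 1/399.
Target odds = 2.
Required Bayes factor = 2 ÷ (1/399) = 798.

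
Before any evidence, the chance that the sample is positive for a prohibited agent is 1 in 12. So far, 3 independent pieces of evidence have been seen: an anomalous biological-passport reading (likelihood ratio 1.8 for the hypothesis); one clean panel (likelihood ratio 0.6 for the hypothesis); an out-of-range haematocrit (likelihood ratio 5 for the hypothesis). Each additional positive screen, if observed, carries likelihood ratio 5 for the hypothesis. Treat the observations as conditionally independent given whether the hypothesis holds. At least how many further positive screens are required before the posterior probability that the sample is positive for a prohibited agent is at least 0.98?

Prior odds = (1/12)/(11/12) = 1/11.
Combined Bayes factor of the evidence already in hand = 1.8 × 0.6 × 5 = 5.4.
Odds after that evidence = (1/11) × 5.4 = 27/55.
Target odds = 0.98/0.02 = 49.
Need 5ⁿ ≥ 49 ÷ (27/55) = 2695/27.
5² = 25 falls short of 2695/27 but 5³ = 125 reaches it, so n = 3.

3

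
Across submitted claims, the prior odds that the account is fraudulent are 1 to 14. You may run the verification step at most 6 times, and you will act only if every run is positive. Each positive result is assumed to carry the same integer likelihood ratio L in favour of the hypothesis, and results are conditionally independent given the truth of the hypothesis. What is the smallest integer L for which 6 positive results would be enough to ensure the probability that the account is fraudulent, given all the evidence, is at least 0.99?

Prior odds = 1/14.
Target odds = 0.99/0.01 = 99.
Need L⁶ ≥ 99 ÷ (1/14) = 1386.
3⁶ = 729 < 1386 ≤ 4096 = 4⁶, so L = 4.

4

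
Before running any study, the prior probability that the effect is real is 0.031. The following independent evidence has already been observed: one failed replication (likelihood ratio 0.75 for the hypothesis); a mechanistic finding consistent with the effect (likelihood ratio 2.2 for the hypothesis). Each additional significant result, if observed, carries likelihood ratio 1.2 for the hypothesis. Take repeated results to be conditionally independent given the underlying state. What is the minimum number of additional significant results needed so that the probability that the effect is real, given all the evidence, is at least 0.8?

24

Prior odds = 0.031/0.969 = 31/969.
Combined Bayes factor of the evidence already in hand = 0.75 × 2.2 = 1.65.
Odds after that evidence = (31/969) × 1.65 = 341/6460.
Target odds = 0.8/0.2 = 4.
Need 1.2ⁿ ≥ 4 ÷ (341/6460) = 25840/341.
1.2²³ ≈66.2474 falls short of 25840/341 but 1.2²⁴ ≈79.4968 reaches it, so n = 24.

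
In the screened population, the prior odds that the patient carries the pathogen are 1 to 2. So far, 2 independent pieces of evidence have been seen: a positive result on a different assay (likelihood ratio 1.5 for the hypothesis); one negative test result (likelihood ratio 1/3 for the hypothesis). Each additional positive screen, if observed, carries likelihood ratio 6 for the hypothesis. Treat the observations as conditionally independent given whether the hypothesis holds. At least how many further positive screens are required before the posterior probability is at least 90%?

2

Prior odds = 0.5.
Combined Bayes factor of the evidence already in hand = 1.5 × (1/3) = 0.5.
Odds after that evidence = 0.5 × 0.5 = 0.25.
Target odds = 0.9/0.1 = 9.
Need 6ⁿ ≥ 9 ÷ 0.25 = 36.
6¹ = 6 falls short of 36 but 6² = 36 reaches it, so n = 2.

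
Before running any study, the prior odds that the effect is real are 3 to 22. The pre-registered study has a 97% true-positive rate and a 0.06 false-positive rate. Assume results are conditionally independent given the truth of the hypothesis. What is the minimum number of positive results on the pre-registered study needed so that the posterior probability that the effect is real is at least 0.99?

3

Prior odds = 3/22.
Likelihood ratio of a positive result = 0.97/0.06 = 97/6.
Target posterior odds = 0.99/0.01 = 99.
Need (3/22) × (97/6)ⁿ ≥ 99, i.e. (97/6)ⁿ ≥ 726.
(97/6)² = 9409/36 falls short of 726 but (97/6)³ = 912673/216 reaches it, so n = 3.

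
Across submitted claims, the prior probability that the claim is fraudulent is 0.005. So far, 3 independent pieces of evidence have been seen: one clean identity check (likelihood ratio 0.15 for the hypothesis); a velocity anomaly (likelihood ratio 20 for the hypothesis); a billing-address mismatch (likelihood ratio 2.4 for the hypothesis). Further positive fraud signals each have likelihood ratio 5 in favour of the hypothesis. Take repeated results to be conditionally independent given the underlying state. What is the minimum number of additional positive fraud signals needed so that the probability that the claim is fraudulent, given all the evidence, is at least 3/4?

3

Prior odds = 0.005/0.995 = 1/199.
Combined Bayes factor of the evidence already in hand = 0.15 × 20 × 2.4 = 7.2.
Odds after that evidence = (1/199) × 7.2 = 36/995.
Target odds = 0.75/0.25 = 3.
Need 5ⁿ ≥ 3 ÷ (36/995) = 995/12.
5² = 25 falls short of 995/12 but 5³ = 125 reaches it, so n = 3.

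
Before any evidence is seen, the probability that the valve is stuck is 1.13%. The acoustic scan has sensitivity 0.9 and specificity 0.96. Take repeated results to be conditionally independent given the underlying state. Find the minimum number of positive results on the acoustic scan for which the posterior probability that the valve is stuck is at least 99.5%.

4

Prior odds = 0.0113/0.9887 = 113/9887.
False-positive rate = 1 − 0.96 = 0.04; likelihood ratio of a positive = 0.9/0.04 = 22.5.
Target posterior odds = 0.995/0.005 = 199.
Require 22.5ⁿ ≥ 199 ÷ (113/9887) = 1967513/113.
22.5³ = 11390.625 falls short of 1967513/113 but 22.5⁴ = 256289.0625 reaches it, so n = 4.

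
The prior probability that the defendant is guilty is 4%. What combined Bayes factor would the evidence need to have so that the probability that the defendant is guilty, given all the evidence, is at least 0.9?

216

Prior odds = 0.04/0.96 = 1/24.
Target odds = 0.9/0.1 = 9.
Required Bayes factor = 9 ÷ (1/24) = 216.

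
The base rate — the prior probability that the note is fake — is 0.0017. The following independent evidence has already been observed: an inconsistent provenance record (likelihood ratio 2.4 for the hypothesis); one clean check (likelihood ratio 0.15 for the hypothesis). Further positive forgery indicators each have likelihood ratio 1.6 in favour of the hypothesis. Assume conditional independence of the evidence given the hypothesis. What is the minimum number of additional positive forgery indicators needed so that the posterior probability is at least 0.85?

20

Prior odds = 0.0017/0.9983 = 17/9983.
Combined Bayes factor of the evidence already in hand = 2.4 × 0.15 = 0.36.
Odds after that evidence = (17/9983) × 0.36 = 153/249575.
Target odds = 0.85/0.15 = 17/3.
Need 1.6ⁿ ≥ 17/3 ÷ (153/249575) = 249575/27.
1.6¹⁹ ≈7555.79 falls short of 249575/27 but 1.6²⁰ ≈12089.3 reaches it, so n = 20.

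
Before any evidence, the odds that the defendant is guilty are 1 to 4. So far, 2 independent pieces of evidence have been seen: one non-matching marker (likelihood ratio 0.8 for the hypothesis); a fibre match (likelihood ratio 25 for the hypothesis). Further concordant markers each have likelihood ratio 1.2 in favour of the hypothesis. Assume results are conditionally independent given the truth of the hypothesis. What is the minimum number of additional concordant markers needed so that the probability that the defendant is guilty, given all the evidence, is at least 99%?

17

Prior odds = 0.25.
Combined Bayes factor of the evidence already in hand = 0.8 × 25 = 20.
Odds after that evidence = 0.25 × 20 = 5.
Target odds = 0.99/0.01 = 99.
Need 1.2ⁿ ≥ 99 ÷ 5 = 19.8.
1.2¹⁶ ≈18.4884 falls short of 19.8 but 1.2¹⁷ ≈22.1861 reaches it, so n = 17.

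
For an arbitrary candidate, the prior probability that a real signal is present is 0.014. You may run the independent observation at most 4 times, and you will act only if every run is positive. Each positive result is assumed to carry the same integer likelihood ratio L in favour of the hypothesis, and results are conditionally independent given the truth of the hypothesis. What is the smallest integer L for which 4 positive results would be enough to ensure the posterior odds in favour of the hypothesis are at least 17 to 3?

Prior odds = 0.014/0.986 = 7/493.
Target odds = 17/3.
Need L⁴ ≥ 17/3 ÷ (7/493) = 8381/21.
4⁴ = 256 < 8381/21 ≤ 625 = 5⁴, so L = 5.

5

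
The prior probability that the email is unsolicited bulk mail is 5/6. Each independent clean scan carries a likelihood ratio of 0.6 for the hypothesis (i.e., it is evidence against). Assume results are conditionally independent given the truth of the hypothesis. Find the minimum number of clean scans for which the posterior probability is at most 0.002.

16

Prior odds: (5/6) ÷ (1/6) = 5.
Likelihood ratio per clean scan = 0.6.
Target odds: 0.002 ÷ 0.998 = 1/499.
Need 5 × 0.6ⁿ ≤ 1/499, i.e. 0.6ⁿ ≤ 1/2495.
0.6¹⁵ ≈0.000470185 is still above 1/2495 but 0.6¹⁶ ≈0.000282111 is at or below it, so n = 16.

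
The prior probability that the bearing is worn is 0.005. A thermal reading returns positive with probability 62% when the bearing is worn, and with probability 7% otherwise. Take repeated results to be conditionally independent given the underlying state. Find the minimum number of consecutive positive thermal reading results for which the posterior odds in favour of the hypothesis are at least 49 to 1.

Prior odds = 0.005/0.995 = 1/199.
Likelihood ratio of a positive result = 0.62/0.07 = 62/7.
Target odds = 49.
Need (1/199) × (62/7)ⁿ ≥ 49, i.e. (62/7)ⁿ ≥ 9751.
(62/7)⁴ = 14776336/2401 falls short of 9751 but (62/7)⁵ = 916132832/16807 reaches it, so n = 5.

5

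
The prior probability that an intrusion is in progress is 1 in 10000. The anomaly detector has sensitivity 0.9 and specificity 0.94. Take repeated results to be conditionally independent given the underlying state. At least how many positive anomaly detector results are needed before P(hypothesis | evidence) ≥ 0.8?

Prior odds: 0.0001 ÷ 0.9999 = 1/9999.
False-positive rate = 1 − 0.94 = 0.06; likelihood ratio of a positive = 0.9/0.06 = 15.
Target posterior odds = 0.8/0.2 = 4.
Require 15ⁿ ≥ 4 ÷ (1/9999) = 39996.
15³ = 3375 falls short of 39996 but 15⁴ = 50625 reaches it, so n = 4.

4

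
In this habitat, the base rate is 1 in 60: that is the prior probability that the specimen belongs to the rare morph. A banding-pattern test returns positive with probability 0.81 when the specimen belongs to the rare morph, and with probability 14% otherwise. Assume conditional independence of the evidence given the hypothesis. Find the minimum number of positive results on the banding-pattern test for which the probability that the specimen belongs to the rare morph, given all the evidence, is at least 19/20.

Prior odds: (1/60) ÷ (59/60) = 1/59.
Likelihood ratio of a positive result = 0.81/0.14 = 81/14.
Target odds: 0.95 ÷ 0.05 = 19.
Require (81/14)ⁿ ≥ 19 ÷ (1/59) = 1121.
(81/14)⁴ = 43046721/38416 falls short of 1121 but (81/14)⁵ ≈6483.13 reaches it, so n = 5.

5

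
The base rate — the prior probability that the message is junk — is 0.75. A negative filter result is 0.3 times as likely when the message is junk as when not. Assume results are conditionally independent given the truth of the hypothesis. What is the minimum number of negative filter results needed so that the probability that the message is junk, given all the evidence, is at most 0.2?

3

Prior odds = 0.75/0.25 = 3.
Likelihood ratio per negative filter result = 0.3.
Target odds: 0.2 ÷ 0.8 = 0.25.
Need 3 × 0.3ⁿ ≤ 0.25, i.e. 0.3ⁿ ≤ 1/12.
0.3² = 0.09 is still above 1/12 but 0.3³ = 0.027 is at or below it, so n = 3.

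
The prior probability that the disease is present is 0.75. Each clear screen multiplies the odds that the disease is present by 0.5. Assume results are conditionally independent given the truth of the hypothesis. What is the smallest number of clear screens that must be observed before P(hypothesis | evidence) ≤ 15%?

Prior odds = 0.75/0.25 = 3.
Likelihood ratio per clear screen = 0.5.
Target odds: 0.15 ÷ 0.85 = 3/17.
Require 0.5ⁿ ≤ 3/17 ÷ 3 = 1/17.
0.5⁴ = 0.0625 is still above 1/17 but 0.5⁵ = 0.03125 is at or below it, so n = 5.

5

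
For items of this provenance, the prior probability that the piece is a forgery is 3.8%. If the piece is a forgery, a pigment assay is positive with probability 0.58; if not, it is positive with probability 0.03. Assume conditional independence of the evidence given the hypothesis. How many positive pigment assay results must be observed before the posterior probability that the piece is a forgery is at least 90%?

2

Prior odds = 0.038/0.962 = 19/481.
Likelihood ratio of a positive = 0.58/0.03 = 58/3.
Target odds: 0.9 ÷ 0.1 = 9.
Need (19/481) × (58/3)ⁿ ≥ 9, i.e. (58/3)ⁿ ≥ 4329/19.
(58/3)¹ = 58/3 falls short of 4329/19 but (58/3)² = 3364/9 reaches it, so n = 2.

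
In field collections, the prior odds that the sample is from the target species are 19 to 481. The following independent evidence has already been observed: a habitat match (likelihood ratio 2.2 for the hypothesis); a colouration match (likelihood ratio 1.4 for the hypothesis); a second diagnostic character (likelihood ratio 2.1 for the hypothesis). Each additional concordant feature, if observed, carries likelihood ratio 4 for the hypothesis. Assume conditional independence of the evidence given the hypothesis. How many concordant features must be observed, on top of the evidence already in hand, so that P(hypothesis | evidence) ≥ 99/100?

5

Prior odds = 19/481.
Combined Bayes factor of the evidence already in hand = 2.2 × 1.4 × 2.1 = 6.468.
Odds after that evidence = (19/481) × 6.468 = 30723/120250.
Target odds = 0.99/0.01 = 99.
Need 4ⁿ ≥ 99 ÷ (30723/120250) = 360750/931.
4⁴ = 256 falls short of 360750/931 but 4⁵ = 1024 reaches it, so n = 5.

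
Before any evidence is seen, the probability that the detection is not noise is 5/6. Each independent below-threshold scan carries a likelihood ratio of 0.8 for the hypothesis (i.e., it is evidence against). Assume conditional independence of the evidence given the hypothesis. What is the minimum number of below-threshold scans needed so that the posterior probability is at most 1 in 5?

14

Prior odds: (5/6) ÷ (1/6) = 5.
Likelihood ratio per below-threshold scan = 0.8.
Target odds: 0.2 ÷ 0.8 = 0.25.
Need 5 × 0.8ⁿ ≤ 0.25, i.e. 0.8ⁿ ≤ 0.05.
0.8¹³ ≈0.0549756 is still above 0.05 but 0.8¹⁴ ≈0.0439805 is at or below it, so n = 14.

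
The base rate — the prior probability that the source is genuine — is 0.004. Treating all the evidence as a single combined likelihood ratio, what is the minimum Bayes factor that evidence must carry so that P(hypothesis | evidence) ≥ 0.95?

4731

Prior odds = 0.004/0.996 = 1/249.
Target odds = 0.95/0.05 = 19.
Required Bayes factor = 19 ÷ (1/249) = 4731.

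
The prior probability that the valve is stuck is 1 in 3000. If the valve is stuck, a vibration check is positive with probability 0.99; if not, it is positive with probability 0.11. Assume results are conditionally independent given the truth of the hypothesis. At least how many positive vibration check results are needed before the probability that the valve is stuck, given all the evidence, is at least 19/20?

5

Prior odds: (1/3000) ÷ (2999/3000) = 1/2999.
Likelihood ratio of a positive = 0.99/0.11 = 9.
Target posterior odds = 0.95/0.05 = 19.
Need (1/2999) × 9ⁿ ≥ 19, i.e. 9ⁿ ≥ 56981.
9⁴ = 6561 falls short of 56981 but 9⁵ = 59049 reaches it, so n = 5.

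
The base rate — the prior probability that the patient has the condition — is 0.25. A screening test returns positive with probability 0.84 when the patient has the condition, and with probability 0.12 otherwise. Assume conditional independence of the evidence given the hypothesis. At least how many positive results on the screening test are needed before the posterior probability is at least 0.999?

5

Prior odds: 0.25 ÷ 0.75 = 1/3.
Likelihood ratio of a positive result = 0.84/0.12 = 7.
Target odds: 0.999 ÷ 0.001 = 999.
Need (1/3) × 7ⁿ ≥ 999, i.e. 7ⁿ ≥ 2997.
7⁴ = 2401 falls short of 2997 but 7⁵ = 16807 reaches it, so n = 5.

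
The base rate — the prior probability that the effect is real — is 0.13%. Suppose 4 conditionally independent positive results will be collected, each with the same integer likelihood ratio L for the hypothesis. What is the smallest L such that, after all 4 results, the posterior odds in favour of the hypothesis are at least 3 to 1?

7

Prior odds = 0.0013/0.9987 = 13/9987.
Target odds = 3.
Need L⁴ ≥ 3 ÷ (13/9987) = 29961/13.
6⁴ = 1296 < 29961/13 ≤ 2401 = 7⁴, so L = 7.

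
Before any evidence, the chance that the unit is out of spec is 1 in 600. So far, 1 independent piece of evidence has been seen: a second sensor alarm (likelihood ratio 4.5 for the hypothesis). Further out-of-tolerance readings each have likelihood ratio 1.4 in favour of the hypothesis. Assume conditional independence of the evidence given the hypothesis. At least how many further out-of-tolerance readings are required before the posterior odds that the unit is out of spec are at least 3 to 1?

18

Prior odds = (1/600)/(599/600) = 1/599.
Bayes factor of the evidence already in hand = 4.5.
Odds after that evidence = (1/599) × 4.5 = 9/1198.
Target odds = 3.
Need 1.4ⁿ ≥ 3 ÷ (9/1198) = 1198/3.
1.4¹⁷ ≈304.913 falls short of 1198/3 but 1.4¹⁸ ≈426.879 reaches it, so n = 18.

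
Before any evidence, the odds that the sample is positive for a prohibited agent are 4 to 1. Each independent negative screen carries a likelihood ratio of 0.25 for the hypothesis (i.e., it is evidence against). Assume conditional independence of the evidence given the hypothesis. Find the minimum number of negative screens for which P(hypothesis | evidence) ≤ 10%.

Prior odds = 4.
Likelihood ratio per negative screen = 0.25.
Target posterior odds = 0.1/0.9 = 1/9.
Need 4 × 0.25ⁿ ≤ 1/9, i.e. 0.25ⁿ ≤ 1/36.
0.25² = 0.0625 is still above 1/36 but 0.25³ = 0.015625 is at or below it, so n = 3.

3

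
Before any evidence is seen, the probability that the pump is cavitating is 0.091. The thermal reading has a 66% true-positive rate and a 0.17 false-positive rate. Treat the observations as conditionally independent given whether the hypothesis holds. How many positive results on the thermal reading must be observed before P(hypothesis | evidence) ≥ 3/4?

3

Prior odds: 0.091 ÷ 0.909 = 91/909.
Likelihood ratio of a positive result = 0.66/0.17 = 66/17.
Target odds: 0.75 ÷ 0.25 = 3.
Need (91/909) × (66/17)ⁿ ≥ 3, i.e. (66/17)ⁿ ≥ 2727/91.
(66/17)² = 4356/289 falls short of 2727/91 but (66/17)³ = 287496/4913 reaches it, so n = 3.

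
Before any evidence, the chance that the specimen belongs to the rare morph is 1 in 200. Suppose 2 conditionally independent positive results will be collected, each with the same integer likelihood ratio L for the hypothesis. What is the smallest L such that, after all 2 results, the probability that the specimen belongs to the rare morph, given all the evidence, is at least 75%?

25

Prior odds = 0.005/0.995 = 1/199.
Target odds = 0.75/0.25 = 3.
Need L² ≥ 3 ÷ (1/199) = 597.
24² = 576 < 597 ≤ 625 = 25², so L = 25.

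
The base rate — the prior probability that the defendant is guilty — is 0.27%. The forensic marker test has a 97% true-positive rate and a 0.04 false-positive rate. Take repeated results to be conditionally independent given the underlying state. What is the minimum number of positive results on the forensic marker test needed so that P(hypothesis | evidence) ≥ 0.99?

4

Prior odds: 0.0027 ÷ 0.9973 = 27/9973.
Likelihood ratio of a positive result = 0.97/0.04 = 24.25.
Target odds: 0.99 ÷ 0.01 = 99.
Require 24.25ⁿ ≥ 99 ÷ (27/9973) = 109703/3.
24.25³ = 912673/64 falls short of 109703/3 but 24.25⁴ = 88529281/256 reaches it, so n = 4.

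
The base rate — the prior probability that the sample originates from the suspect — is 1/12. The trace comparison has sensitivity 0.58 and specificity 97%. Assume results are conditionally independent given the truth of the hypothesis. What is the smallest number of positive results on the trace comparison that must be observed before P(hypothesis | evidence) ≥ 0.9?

Prior odds = (1/12)/(11/12) = 1/11.
False-positive rate = 1 − 0.97 = 0.03; likelihood ratio of a positive = 0.58/0.03 = 58/3.
Target odds: 0.9 ÷ 0.1 = 9.
Need (1/11) × (58/3)ⁿ ≥ 9, i.e. (58/3)ⁿ ≥ 99.
(58/3)¹ = 58/3 falls short of 99 but (58/3)² = 3364/9 reaches it, so n = 2.

2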